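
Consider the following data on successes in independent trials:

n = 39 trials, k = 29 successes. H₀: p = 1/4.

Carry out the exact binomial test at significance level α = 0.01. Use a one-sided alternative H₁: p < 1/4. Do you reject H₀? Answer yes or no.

reject H₀: no

Exact binomial: n=39, k=29, p₀=1/4=0.2500
P(X≤29) from Σ C(n,i)·p₀^i·(1−p₀)^(n−i)
p-value (one-sided, H₁ less) = 1.00000
At α=0.01: p ≥ α → fail to reject H₀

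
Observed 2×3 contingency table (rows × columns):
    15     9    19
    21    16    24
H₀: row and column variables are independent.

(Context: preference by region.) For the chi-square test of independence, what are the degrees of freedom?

df = (r−1)(c−1) = (2−1)·(3−1) = 2

degrees of freedom = 2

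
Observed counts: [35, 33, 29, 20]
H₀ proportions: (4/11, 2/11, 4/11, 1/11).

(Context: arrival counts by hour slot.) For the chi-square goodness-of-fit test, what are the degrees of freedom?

degrees of freedom = 3

df = k − 1 = 4 − 1 = 3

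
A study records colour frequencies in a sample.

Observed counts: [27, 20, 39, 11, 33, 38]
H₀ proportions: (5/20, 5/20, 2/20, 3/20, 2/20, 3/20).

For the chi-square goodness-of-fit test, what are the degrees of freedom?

df = k − 1 = 6 − 1 = 5

degrees of freedom = 5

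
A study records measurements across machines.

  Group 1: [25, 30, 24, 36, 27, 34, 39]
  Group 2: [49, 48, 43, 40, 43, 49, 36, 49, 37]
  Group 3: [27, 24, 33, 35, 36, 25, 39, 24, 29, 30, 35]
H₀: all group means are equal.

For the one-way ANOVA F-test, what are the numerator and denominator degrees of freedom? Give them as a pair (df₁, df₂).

k = 3 groups, N = 27 total
df = (k−1, N−k) = (3−1, 27−3) = (2, 24)

degrees of freedom = [2, 24]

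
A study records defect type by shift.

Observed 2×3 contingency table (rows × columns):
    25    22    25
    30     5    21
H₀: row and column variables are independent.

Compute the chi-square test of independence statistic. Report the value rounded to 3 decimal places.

Row totals [72, 56], col totals [55, 27, 46], n=128
χ² = (25−30.94)²/30.94 + (22−15.19)²/15.19 + (25−25.88)²/25.88 + (30−24.06)²/24.06 + (5−11.81)²/11.81 + (21−20.12)²/20.12 = 9.6570
df = 2

test statistic = 9.657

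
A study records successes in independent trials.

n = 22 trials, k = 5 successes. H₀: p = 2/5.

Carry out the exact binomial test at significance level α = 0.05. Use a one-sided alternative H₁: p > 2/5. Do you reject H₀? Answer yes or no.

reject H₀: no

Exact binomial: n=22, k=5, p₀=2/5=0.4000
P(X≥5) from Σ C(n,i)·p₀^i·(1−p₀)^(n−i)
p-value (one-sided, H₁ greater) = 0.97342
At α=0.05: p ≥ α → fail to reject H₀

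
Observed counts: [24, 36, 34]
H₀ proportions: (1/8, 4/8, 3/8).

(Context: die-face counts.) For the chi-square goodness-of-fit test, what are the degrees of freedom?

df = k − 1 = 3 − 1 = 2

degrees of freedom = 2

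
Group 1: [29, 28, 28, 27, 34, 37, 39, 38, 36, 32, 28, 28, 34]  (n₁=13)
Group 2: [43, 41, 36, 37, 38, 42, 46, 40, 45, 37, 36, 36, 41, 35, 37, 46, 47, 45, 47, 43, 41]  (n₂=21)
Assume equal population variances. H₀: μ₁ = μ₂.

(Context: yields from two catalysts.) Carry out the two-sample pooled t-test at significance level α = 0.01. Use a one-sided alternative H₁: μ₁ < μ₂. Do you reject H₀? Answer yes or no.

reject H₀: yes

x̄₁=32.154, s₁=4.394, n₁=13
x̄₂=40.905, s₂=4.073, n₂=21
s_p² = [12·4.394² + 20·4.073²]/32 = 17.6094
SE = √(s_p²·(1/13+1/21)) = 1.4809
t = (32.154−40.905)/1.4809 = -5.9091
df = 32
p-value (one-sided, H₁ less) = 0.00000
At α=0.01: p < α → reject H₀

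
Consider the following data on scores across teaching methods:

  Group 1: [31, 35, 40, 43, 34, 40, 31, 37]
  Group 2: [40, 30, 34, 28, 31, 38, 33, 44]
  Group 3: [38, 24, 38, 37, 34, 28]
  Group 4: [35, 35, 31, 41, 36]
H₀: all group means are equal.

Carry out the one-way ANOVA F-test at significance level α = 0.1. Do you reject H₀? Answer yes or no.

reject H₀: no

Group means [36.38, 34.75, 33.17, 35.60], grand mean 35.037
SSB = Σnᵢ(x̄ᵢ−x̄)² = 37.555; SSW = ΣΣ(x−x̄ᵢ)² = 569.408
MSB = 37.555/3 = 12.5182; MSW = 569.408/23 = 24.7569
F = MSB/MSW = 0.5056
df = (3, 23)
p-value (upper-tail) = 0.68222
At α=0.1: p ≥ α → fail to reject H₀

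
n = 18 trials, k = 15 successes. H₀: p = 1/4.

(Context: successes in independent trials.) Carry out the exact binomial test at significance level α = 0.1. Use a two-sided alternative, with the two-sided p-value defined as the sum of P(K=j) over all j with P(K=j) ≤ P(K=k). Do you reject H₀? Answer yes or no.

reject H₀: yes

Exact binomial: n=18, k=15, p₀=1/4=0.2500
P(X=j) = C(n,j)·p₀^j·(1−p₀)^(n−j); p = Σ P(X=j) over j with P(X=j) ≤ P(X=15)
p-value (two-sided) = 0.00000
At α=0.1: p < α → reject H₀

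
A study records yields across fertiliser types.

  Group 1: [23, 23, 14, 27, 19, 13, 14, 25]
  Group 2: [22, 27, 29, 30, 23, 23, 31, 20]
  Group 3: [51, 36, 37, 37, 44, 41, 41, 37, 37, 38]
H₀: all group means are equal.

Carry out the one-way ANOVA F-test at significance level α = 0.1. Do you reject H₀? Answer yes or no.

Group means [19.75, 25.62, 39.90], grand mean 29.308
SSB = Σnᵢ(x̄ᵢ−x̄)² = 1961.263; SSW = ΣΣ(x−x̄ᵢ)² = 528.275
MSB = 1961.263/2 = 980.6317; MSW = 528.275/23 = 22.9685
F = MSB/MSW = 42.6947
df = (2, 23)
p-value (upper-tail) = 0.00000
At α=0.1: p < α → reject H₀

reject H₀: yes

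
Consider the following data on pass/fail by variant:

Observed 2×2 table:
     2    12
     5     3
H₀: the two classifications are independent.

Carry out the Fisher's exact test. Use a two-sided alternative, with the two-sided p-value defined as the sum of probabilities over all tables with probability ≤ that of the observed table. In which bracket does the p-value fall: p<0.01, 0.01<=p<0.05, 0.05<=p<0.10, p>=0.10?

Margins: r₁=14, r₂=8, c₁=7, c₂=15, n=22
p_obs = C(14,2)·C(8,5)/C(22,7); sum pmf over tables with pmf ≤ p_obs
p-value (two-sided) = 0.05235
→ bracket: 0.05<=p<0.10

p-value bracket: 0.05<=p<0.10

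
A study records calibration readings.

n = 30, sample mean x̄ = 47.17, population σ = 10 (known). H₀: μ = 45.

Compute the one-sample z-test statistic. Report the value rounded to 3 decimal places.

test statistic = 1.189

SE = σ/√n = 10/√30 = 1.8257
z = (x̄−μ₀)/SE = (47.17−45)/1.8257 = 1.1886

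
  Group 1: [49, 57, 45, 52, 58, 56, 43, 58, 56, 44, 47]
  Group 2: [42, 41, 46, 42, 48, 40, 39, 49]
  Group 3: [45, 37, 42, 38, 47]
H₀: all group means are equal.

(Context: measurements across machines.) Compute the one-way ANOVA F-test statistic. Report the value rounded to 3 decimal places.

Group means [51.36, 43.38, 41.80], grand mean 46.708
SSB = Σnᵢ(x̄ᵢ−x̄)² = 447.738; SSW = ΣΣ(x−x̄ᵢ)² = 527.220
MSB = 447.738/2 = 223.8689; MSW = 527.220/21 = 25.1057
F = MSB/MSW = 8.9170
df = (2, 21)

test statistic = 8.917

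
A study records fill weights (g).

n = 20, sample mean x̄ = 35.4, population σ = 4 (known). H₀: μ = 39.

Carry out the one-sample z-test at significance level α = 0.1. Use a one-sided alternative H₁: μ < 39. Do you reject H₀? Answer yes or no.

reject H₀: yes

SE = σ/√n = 4/√20 = 0.8944
z = (x̄−μ₀)/SE = (35.4−39)/0.8944 = -4.0249
p-value (one-sided, H₁ less) = 0.00003
At α=0.1: p < α → reject H₀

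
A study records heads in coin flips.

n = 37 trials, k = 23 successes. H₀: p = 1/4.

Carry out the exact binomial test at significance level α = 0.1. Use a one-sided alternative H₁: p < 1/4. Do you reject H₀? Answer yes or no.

reject H₀: no

Exact binomial: n=37, k=23, p₀=1/4=0.2500
P(X≤23) from Σ C(n,i)·p₀^i·(1−p₀)^(n−i)
p-value (one-sided, H₁ less) = 1.00000
At α=0.1: p ≥ α → fail to reject H₀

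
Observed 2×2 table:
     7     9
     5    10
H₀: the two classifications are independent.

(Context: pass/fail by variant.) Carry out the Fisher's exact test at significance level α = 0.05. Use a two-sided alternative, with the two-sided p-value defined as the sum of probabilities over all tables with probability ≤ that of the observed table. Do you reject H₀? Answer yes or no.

Margins: r₁=16, r₂=15, c₁=12, c₂=19, n=31
p_obs = C(16,7)·C(15,5)/C(31,12); sum pmf over tables with pmf ≤ p_obs
p-value (two-sided) = 0.71599
At α=0.05: p ≥ α → fail to reject H₀

reject H₀: no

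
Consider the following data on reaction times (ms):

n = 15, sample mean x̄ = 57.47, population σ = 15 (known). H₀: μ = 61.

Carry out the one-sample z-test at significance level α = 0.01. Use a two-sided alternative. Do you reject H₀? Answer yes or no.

SE = σ/√n = 15/√15 = 3.8730
z = (x̄−μ₀)/SE = (57.47−61)/3.8730 = -0.9114
p-value (two-sided) = 0.36206
At α=0.01: p ≥ α → fail to reject H₀

reject H₀: no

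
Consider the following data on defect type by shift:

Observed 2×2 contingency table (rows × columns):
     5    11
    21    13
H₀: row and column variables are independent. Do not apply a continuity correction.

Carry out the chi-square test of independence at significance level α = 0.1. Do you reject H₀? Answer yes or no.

Row totals [16, 34], col totals [26, 24], n=50
χ² = (5−8.32)²/8.32 + (11−7.68)²/7.68 + (21−17.68)²/17.68 + (13−16.32)²/16.32 = 4.0588
df = 1
p-value (upper-tail) = 0.04394
At α=0.1: p < α → reject H₀

reject H₀: yes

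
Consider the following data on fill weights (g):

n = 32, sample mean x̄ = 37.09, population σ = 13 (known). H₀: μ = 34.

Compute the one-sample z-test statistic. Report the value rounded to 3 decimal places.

test statistic = 1.345

SE = σ/√n = 13/√32 = 2.2981
z = (x̄−μ₀)/SE = (37.09−34)/2.2981 = 1.3446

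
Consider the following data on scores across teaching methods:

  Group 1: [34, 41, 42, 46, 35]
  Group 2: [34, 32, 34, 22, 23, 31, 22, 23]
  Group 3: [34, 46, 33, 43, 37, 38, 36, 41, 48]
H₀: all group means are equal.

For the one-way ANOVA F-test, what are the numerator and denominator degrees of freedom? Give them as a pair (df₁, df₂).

degrees of freedom = [2, 19]

k = 3 groups, N = 22 total
df = (k−1, N−k) = (3−1, 22−3) = (2, 19)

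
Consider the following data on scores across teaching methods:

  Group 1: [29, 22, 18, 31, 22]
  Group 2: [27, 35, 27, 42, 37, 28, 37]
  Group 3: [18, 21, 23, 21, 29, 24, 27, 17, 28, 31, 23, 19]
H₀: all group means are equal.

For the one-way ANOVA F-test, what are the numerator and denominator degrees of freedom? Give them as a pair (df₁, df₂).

degrees of freedom = [2, 21]

k = 3 groups, N = 24 total
df = (k−1, N−k) = (3−1, 24−3) = (2, 21)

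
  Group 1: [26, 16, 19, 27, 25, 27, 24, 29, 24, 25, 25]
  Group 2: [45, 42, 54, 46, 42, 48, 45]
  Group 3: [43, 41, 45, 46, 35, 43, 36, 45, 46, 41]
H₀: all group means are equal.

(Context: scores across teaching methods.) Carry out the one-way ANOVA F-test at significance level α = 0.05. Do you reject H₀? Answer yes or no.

reject H₀: yes

Group means [24.27, 46.00, 42.10], grand mean 36.071
SSB = Σnᵢ(x̄ᵢ−x̄)² = 2584.775; SSW = ΣΣ(x−x̄ᵢ)² = 379.082
MSB = 2584.775/2 = 1292.3877; MSW = 379.082/25 = 15.1633
F = MSB/MSW = 85.2314
df = (2, 25)
p-value (upper-tail) = 0.00000
At α=0.05: p < α → reject H₀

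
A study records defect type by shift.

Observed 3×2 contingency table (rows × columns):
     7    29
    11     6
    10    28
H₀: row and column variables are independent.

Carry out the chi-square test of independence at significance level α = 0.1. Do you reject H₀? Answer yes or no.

reject H₀: yes

Row totals [36, 17, 38], col totals [28, 63], n=91
χ² = (7−11.08)²/11.08 + (29−24.92)²/24.92 + (11−5.23)²/5.23 + (6−11.77)²/11.77 + (10−11.69)²/11.69 + (28−26.31)²/26.31 = 11.7124
df = 2
p-value (upper-tail) = 0.00286
At α=0.1: p < α → reject H₀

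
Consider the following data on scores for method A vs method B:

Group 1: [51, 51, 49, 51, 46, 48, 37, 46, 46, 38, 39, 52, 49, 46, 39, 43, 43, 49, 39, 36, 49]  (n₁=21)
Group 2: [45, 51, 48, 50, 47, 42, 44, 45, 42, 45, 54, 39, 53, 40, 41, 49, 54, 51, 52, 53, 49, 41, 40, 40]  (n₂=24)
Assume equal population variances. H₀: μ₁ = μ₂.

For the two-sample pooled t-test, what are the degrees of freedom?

degrees of freedom = 43

df = n₁ + n₂ − 2 = 21 + 24 − 2 = 43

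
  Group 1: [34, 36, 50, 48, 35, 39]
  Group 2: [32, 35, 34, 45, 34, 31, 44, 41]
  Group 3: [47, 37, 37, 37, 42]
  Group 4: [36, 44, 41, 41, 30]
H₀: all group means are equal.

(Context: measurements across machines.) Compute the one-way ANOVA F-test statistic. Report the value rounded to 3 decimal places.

test statistic = 0.489

Group means [40.33, 37.00, 40.00, 38.40], grand mean 38.750
SSB = Σnᵢ(x̄ᵢ−x̄)² = 47.967; SSW = ΣΣ(x−x̄ᵢ)² = 654.533
MSB = 47.967/3 = 15.9889; MSW = 654.533/20 = 32.7267
F = MSB/MSW = 0.4886
df = (3, 20)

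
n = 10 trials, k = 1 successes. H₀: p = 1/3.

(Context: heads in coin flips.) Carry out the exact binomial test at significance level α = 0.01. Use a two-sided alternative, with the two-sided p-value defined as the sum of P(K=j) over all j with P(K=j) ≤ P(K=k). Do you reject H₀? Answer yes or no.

reject H₀: no

Exact binomial: n=10, k=1, p₀=1/3=0.3333
P(X=j) = C(n,j)·p₀^j·(1−p₀)^(n−j); p = Σ P(X=j) over j with P(X=j) ≤ P(X=1)
p-value (two-sided) = 0.18061
At α=0.01: p ≥ α → fail to reject H₀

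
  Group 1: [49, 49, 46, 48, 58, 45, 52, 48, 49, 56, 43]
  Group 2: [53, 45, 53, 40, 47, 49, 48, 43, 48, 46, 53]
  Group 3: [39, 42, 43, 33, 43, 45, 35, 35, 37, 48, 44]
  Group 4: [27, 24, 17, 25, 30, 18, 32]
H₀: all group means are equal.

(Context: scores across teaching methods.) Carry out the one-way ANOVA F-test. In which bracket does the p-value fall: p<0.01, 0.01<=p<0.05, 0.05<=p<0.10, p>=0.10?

p-value bracket: p<0.01

Group means [49.36, 47.73, 40.36, 24.71], grand mean 42.125
SSB = Σnᵢ(x̄ᵢ−x̄)² = 3077.674; SSW = ΣΣ(x−x̄ᵢ)² = 804.701
MSB = 3077.674/3 = 1025.8912; MSW = 804.701/36 = 22.3528
F = MSB/MSW = 45.8954
df = (3, 36)
p-value (upper-tail) = 0.00000
→ bracket: p<0.01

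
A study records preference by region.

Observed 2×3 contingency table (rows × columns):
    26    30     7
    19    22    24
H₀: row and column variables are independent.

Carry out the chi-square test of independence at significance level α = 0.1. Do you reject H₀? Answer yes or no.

Row totals [63, 65], col totals [45, 52, 31], n=128
χ² = (26−22.15)²/22.15 + (30−25.59)²/25.59 + (7−15.26)²/15.26 + (19−22.85)²/22.85 + (22−26.41)²/26.41 + (24−15.74)²/15.74 = 11.6138
df = 2
p-value (upper-tail) = 0.00301
At α=0.1: p < α → reject H₀

reject H₀: yes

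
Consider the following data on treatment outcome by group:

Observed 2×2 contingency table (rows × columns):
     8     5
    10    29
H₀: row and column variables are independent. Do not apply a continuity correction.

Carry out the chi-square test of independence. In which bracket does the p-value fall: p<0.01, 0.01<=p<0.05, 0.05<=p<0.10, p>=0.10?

Row totals [13, 39], col totals [18, 34], n=52
χ² = (8−4.50)²/4.50 + (5−8.50)²/8.50 + (10−13.50)²/13.50 + (29−25.50)²/25.50 = 5.5512
df = 1
p-value (upper-tail) = 0.01847
→ bracket: 0.01<=p<0.05

p-value bracket: 0.01<=p<0.05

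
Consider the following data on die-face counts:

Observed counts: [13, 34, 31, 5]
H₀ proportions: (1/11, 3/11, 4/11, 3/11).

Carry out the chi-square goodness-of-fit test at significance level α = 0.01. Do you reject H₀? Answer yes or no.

n = 83; E_i = n·p_i = [7.55, 22.64, 30.18, 22.64]
χ² = (13−7.55)²/7.55 + (34−22.64)²/22.64 + (31−30.18)²/30.18 + (5−22.64)²/22.64 = 23.4106
df = 3
p-value (upper-tail) = 0.00003
At α=0.01: p < α → reject H₀

reject H₀: yes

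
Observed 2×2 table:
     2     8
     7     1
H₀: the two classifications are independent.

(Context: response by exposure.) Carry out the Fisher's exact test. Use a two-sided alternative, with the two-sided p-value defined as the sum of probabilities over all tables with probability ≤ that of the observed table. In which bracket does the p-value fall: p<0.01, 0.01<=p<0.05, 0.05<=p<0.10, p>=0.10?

p-value bracket: 0.01<=p<0.05

Margins: r₁=10, r₂=8, c₁=9, c₂=9, n=18
p_obs = C(10,2)·C(8,7)/C(18,9); sum pmf over tables with pmf ≤ p_obs
p-value (two-sided) = 0.01522
→ bracket: 0.01<=p<0.05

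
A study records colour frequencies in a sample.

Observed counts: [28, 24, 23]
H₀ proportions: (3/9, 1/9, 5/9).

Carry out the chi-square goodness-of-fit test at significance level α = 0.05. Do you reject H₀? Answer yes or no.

reject H₀: yes

n = 75; E_i = n·p_i = [25.00, 8.33, 41.67]
χ² = (28−25.00)²/25.00 + (24−8.33)²/8.33 + (23−41.67)²/41.67 = 38.1760
df = 2
p-value (upper-tail) = 0.00000
At α=0.05: p < α → reject H₀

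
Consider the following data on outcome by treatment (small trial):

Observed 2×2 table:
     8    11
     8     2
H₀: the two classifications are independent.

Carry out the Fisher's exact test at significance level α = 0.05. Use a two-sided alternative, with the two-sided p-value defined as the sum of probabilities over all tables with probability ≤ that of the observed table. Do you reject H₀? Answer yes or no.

reject H₀: no

Margins: r₁=19, r₂=10, c₁=16, c₂=13, n=29
p_obs = C(19,8)·C(10,8)/C(29,16); sum pmf over tables with pmf ≤ p_obs
p-value (two-sided) = 0.11421
At α=0.05: p ≥ α → fail to reject H₀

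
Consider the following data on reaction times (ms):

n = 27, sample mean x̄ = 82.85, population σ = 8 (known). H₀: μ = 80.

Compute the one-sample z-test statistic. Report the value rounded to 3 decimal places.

SE = σ/√n = 8/√27 = 1.5396
z = (x̄−μ₀)/SE = (82.85−80)/1.5396 = 1.8511

test statistic = 1.851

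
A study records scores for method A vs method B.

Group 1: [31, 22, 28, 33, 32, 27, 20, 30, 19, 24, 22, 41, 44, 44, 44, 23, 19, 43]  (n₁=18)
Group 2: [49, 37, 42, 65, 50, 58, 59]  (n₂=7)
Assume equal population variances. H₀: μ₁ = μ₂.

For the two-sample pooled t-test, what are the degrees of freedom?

df = n₁ + n₂ − 2 = 18 + 7 − 2 = 23

degrees of freedom = 23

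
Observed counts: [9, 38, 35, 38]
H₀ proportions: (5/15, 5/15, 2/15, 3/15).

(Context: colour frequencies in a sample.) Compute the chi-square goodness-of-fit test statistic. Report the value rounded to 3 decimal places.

test statistic = 54.854

n = 120; E_i = n·p_i = [40.00, 40.00, 16.00, 24.00]
χ² = (9−40.00)²/40.00 + (38−40.00)²/40.00 + (35−16.00)²/16.00 + (38−24.00)²/24.00 = 54.8542
df = 3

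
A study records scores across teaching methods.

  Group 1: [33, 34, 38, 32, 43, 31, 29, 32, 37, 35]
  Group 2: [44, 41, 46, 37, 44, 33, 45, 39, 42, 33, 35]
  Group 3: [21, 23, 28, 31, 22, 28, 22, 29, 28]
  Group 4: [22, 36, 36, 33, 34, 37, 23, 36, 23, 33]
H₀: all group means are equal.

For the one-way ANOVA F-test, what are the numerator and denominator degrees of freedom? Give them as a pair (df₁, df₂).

k = 4 groups, N = 40 total
df = (k−1, N−k) = (4−1, 40−4) = (3, 36)

degrees of freedom = [3, 36]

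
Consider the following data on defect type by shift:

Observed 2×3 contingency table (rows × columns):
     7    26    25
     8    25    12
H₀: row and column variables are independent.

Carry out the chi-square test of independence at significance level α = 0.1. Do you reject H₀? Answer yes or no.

Row totals [58, 45], col totals [15, 51, 37], n=103
χ² = (7−8.45)²/8.45 + (26−28.72)²/28.72 + (25−20.83)²/20.83 + (8−6.55)²/6.55 + (25−22.28)²/22.28 + (12−16.17)²/16.17 = 3.0618
df = 2
p-value (upper-tail) = 0.21634
At α=0.1: p ≥ α → fail to reject H₀

reject H₀: no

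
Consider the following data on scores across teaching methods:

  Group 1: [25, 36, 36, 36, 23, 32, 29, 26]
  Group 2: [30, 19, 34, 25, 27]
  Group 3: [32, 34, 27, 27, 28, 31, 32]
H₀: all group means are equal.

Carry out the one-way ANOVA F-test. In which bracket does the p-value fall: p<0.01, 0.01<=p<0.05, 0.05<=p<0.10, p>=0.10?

p-value bracket: p>=0.10

Group means [30.38, 27.00, 30.14], grand mean 29.450
SSB = Σnᵢ(x̄ᵢ−x̄)² = 40.218; SSW = ΣΣ(x−x̄ᵢ)² = 374.732
MSB = 40.218/2 = 20.1089; MSW = 374.732/17 = 22.0431
F = MSB/MSW = 0.9123
df = (2, 17)
p-value (upper-tail) = 0.42040
→ bracket: p>=0.10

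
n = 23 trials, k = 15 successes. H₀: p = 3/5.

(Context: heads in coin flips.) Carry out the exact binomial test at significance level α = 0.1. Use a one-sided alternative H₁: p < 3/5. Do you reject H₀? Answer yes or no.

Exact binomial: n=23, k=15, p₀=3/5=0.6000
P(X≤15) from Σ C(n,i)·p₀^i·(1−p₀)^(n−i)
p-value (one-sided, H₁ less) = 0.76273
At α=0.1: p ≥ α → fail to reject H₀

reject H₀: no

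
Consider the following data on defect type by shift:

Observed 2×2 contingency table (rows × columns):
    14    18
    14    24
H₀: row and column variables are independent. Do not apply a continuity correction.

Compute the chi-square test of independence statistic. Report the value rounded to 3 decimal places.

Row totals [32, 38], col totals [28, 42], n=70
χ² = (14−12.80)²/12.80 + (18−19.20)²/19.20 + (14−15.20)²/15.20 + (24−22.80)²/22.80 = 0.3454
df = 1

test statistic = 0.345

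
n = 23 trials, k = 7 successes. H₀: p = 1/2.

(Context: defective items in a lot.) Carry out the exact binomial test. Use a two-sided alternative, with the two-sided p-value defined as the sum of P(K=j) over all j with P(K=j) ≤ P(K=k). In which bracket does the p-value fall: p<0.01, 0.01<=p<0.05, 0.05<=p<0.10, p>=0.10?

p-value bracket: 0.05<=p<0.10

Exact binomial: n=23, k=7, p₀=1/2=0.5000
P(X=j) = C(n,j)·p₀^j·(1−p₀)^(n−j); p = Σ P(X=j) over j with P(X=j) ≤ P(X=7)
p-value (two-sided) = 0.09314
→ bracket: 0.05<=p<0.10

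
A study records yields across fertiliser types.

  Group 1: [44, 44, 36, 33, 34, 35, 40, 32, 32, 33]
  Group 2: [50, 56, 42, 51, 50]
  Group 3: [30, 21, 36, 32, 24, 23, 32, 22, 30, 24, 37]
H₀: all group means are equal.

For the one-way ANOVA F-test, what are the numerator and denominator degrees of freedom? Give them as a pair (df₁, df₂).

k = 3 groups, N = 26 total
df = (k−1, N−k) = (3−1, 26−3) = (2, 23)

degrees of freedom = [2, 23]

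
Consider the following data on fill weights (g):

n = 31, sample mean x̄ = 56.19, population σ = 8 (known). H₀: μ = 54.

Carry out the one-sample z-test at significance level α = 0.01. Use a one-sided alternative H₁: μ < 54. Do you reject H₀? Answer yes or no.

SE = σ/√n = 8/√31 = 1.4368
z = (x̄−μ₀)/SE = (56.19−54)/1.4368 = 1.5242
p-value (one-sided, H₁ less) = 0.93627
At α=0.01: p ≥ α → fail to reject H₀

reject H₀: no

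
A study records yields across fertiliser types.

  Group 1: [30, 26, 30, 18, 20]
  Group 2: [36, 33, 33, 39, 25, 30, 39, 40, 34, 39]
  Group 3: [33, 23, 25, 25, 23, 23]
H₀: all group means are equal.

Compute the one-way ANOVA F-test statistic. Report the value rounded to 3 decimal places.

Group means [24.80, 34.80, 25.33], grand mean 29.714
SSB = Σnᵢ(x̄ᵢ−x̄)² = 494.552; SSW = ΣΣ(x−x̄ᵢ)² = 407.733
MSB = 494.552/2 = 247.2762; MSW = 407.733/18 = 22.6519
F = MSB/MSW = 10.9164
df = (2, 18)

test statistic = 10.916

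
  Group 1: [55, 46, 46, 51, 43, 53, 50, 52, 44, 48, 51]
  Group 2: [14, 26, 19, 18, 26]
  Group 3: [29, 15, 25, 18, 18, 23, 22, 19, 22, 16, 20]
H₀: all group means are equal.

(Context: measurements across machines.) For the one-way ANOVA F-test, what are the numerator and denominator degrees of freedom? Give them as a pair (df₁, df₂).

degrees of freedom = [2, 24]

k = 3 groups, N = 27 total
df = (k−1, N−k) = (3−1, 27−3) = (2, 24)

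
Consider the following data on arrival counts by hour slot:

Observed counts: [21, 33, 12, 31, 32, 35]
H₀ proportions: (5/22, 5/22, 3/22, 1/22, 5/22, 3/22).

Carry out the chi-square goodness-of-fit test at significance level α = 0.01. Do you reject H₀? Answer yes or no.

n = 164; E_i = n·p_i = [37.27, 37.27, 22.36, 7.45, 37.27, 22.36]
χ² = (21−37.27)²/37.27 + (33−37.27)²/37.27 + (12−22.36)²/22.36 + (31−7.45)²/7.45 + (32−37.27)²/37.27 + (35−22.36)²/22.36 = 94.6520
df = 5
p-value (upper-tail) = 0.00000
At α=0.01: p < α → reject H₀

reject H₀: yes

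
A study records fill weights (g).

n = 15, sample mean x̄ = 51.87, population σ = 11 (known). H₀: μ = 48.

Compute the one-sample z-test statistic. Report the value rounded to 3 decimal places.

test statistic = 1.363

SE = σ/√n = 11/√15 = 2.8402
z = (x̄−μ₀)/SE = (51.87−48)/2.8402 = 1.3626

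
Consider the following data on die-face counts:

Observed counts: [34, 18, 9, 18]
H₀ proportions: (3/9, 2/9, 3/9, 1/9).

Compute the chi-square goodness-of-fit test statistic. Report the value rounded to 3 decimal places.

test statistic = 23.342

n = 79; E_i = n·p_i = [26.33, 17.56, 26.33, 8.78]
χ² = (34−26.33)²/26.33 + (18−17.56)²/17.56 + (9−26.33)²/26.33 + (18−8.78)²/8.78 = 23.3418
df = 3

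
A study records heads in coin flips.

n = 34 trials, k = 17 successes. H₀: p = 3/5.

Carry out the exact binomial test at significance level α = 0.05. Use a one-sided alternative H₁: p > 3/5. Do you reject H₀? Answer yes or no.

Exact binomial: n=34, k=17, p₀=3/5=0.6000
P(X≥17) from Σ C(n,i)·p₀^i·(1−p₀)^(n−i)
p-value (one-sided, H₁ greater) = 0.91283
At α=0.05: p ≥ α → fail to reject H₀

reject H₀: no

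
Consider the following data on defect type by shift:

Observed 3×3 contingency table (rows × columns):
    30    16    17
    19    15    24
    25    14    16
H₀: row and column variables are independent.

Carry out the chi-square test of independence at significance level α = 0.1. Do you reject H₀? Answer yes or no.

Row totals [63, 58, 55], col totals [74, 45, 57], n=176
χ² = (30−26.49)²/26.49 + (16−16.11)²/16.11 + (17−20.40)²/20.40 + (19−24.39)²/24.39 + (15−14.83)²/14.83 + (24−18.78)²/18.78 + (25−23.12)²/23.12 + (14−14.06)²/14.06 + (16−17.81)²/17.81 = 4.0107
df = 4
p-value (upper-tail) = 0.40457
At α=0.1: p ≥ α → fail to reject H₀

reject H₀: no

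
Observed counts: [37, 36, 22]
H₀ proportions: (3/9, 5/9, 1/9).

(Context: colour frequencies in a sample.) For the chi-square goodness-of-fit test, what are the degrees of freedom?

degrees of freedom = 2

df = k − 1 = 3 − 1 = 2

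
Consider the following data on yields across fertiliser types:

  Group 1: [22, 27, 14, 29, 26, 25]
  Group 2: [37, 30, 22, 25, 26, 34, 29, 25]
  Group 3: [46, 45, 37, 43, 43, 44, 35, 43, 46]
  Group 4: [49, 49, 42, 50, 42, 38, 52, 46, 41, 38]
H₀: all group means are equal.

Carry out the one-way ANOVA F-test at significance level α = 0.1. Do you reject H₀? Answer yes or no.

Group means [23.83, 28.50, 42.44, 44.70], grand mean 36.364
SSB = Σnᵢ(x̄ᵢ−x̄)² = 2464.481; SSW = ΣΣ(x−x̄ᵢ)² = 679.156
MSB = 2464.481/3 = 821.4936; MSW = 679.156/29 = 23.4192
F = MSB/MSW = 35.0778
df = (3, 29)
p-value (upper-tail) = 0.00000
At α=0.1: p < α → reject H₀

reject H₀: yes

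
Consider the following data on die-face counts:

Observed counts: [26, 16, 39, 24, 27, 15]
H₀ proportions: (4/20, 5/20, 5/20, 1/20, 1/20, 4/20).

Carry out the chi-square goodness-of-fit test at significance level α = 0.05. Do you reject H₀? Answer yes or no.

n = 147; E_i = n·p_i = [29.40, 36.75, 36.75, 7.35, 7.35, 29.40]
χ² = (26−29.40)²/29.40 + (16−36.75)²/36.75 + (39−36.75)²/36.75 + (24−7.35)²/7.35 + (27−7.35)²/7.35 + (15−29.40)²/29.40 = 109.5510
df = 5
p-value (upper-tail) = 0.00000
At α=0.05: p < α → reject H₀

reject H₀: yes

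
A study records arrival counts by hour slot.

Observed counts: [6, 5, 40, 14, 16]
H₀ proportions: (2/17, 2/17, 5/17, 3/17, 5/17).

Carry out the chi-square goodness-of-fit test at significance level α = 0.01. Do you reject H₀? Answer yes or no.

n = 81; E_i = n·p_i = [9.53, 9.53, 23.82, 14.29, 23.82]
χ² = (6−9.53)²/9.53 + (5−9.53)²/9.53 + (40−23.82)²/23.82 + (14−14.29)²/14.29 + (16−23.82)²/23.82 = 17.0193
df = 4
p-value (upper-tail) = 0.00192
At α=0.01: p < α → reject H₀

reject H₀: yes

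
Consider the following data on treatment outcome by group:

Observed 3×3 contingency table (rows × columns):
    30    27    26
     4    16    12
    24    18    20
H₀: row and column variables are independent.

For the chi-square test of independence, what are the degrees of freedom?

df = (r−1)(c−1) = (3−1)·(3−1) = 4

degrees of freedom = 4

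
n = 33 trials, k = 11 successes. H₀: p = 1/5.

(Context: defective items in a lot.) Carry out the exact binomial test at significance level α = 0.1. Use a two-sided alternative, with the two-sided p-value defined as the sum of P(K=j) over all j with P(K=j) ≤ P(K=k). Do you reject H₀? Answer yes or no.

Exact binomial: n=33, k=11, p₀=1/5=0.2000
P(X=j) = C(n,j)·p₀^j·(1−p₀)^(n−j); p = Σ P(X=j) over j with P(X=j) ≤ P(X=11)
p-value (two-sided) = 0.07762
At α=0.1: p < α → reject H₀

reject H₀: yes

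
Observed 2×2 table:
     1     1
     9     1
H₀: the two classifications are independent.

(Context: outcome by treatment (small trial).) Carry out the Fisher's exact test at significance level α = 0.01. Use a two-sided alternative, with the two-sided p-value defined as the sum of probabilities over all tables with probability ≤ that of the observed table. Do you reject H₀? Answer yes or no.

reject H₀: no

Margins: r₁=2, r₂=10, c₁=10, c₂=2, n=12
p_obs = C(2,1)·C(10,9)/C(12,10); sum pmf over tables with pmf ≤ p_obs
p-value (two-sided) = 0.31818
At α=0.01: p ≥ α → fail to reject H₀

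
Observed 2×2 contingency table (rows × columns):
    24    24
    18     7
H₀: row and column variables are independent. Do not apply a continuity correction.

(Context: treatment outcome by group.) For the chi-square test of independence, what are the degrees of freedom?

df = (r−1)(c−1) = (2−1)·(2−1) = 1

degrees of freedom = 1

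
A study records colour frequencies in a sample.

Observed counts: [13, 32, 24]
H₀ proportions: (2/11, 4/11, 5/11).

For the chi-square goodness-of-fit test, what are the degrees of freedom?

degrees of freedom = 2

df = k − 1 = 3 − 1 = 2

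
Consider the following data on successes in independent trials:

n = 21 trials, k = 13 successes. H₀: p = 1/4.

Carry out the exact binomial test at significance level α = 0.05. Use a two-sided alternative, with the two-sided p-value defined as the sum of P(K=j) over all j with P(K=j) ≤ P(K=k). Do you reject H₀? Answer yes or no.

Exact binomial: n=21, k=13, p₀=1/4=0.2500
P(X=j) = C(n,j)·p₀^j·(1−p₀)^(n−j); p = Σ P(X=j) over j with P(X=j) ≤ P(X=13)
p-value (two-sided) = 0.00037
At α=0.05: p < α → reject H₀

reject H₀: yes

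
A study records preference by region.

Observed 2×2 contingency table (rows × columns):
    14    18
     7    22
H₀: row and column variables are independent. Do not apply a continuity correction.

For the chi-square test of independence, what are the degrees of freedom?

df = (r−1)(c−1) = (2−1)·(2−1) = 1

degrees of freedom = 1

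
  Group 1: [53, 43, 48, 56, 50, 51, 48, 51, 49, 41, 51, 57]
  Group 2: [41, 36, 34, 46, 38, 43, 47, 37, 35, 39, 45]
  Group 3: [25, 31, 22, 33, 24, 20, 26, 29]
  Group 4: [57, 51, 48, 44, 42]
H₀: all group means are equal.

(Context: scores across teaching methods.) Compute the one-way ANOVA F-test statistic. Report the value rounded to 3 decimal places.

test statistic = 43.317

Group means [49.83, 40.09, 26.25, 48.40], grand mean 41.417
SSB = Σnᵢ(x̄ᵢ−x̄)² = 2953.474; SSW = ΣΣ(x−x̄ᵢ)² = 727.276
MSB = 2953.474/3 = 984.4914; MSW = 727.276/32 = 22.7274
F = MSB/MSW = 43.3174
df = (3, 32)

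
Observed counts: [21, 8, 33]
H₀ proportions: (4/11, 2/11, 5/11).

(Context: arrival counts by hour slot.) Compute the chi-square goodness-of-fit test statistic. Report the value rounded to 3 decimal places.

test statistic = 1.880

n = 62; E_i = n·p_i = [22.55, 11.27, 28.18]
χ² = (21−22.55)²/22.55 + (8−11.27)²/11.27 + (33−28.18)²/28.18 = 1.8798
df = 2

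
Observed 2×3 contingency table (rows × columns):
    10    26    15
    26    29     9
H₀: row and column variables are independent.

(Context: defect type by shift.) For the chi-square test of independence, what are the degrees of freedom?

degrees of freedom = 2

df = (r−1)(c−1) = (2−1)·(3−1) = 2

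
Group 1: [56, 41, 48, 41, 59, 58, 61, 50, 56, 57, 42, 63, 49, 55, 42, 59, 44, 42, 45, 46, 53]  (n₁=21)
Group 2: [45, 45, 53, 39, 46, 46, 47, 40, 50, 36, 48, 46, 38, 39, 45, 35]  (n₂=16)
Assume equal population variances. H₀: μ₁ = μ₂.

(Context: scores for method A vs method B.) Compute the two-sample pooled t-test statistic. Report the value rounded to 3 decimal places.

x̄₁=50.810, s₁=7.393, n₁=21
x̄₂=43.625, s₂=5.175, n₂=16
s_p² = [20·7.393² + 15·5.175²]/35 = 42.7139
SE = √(s_p²·(1/21+1/16)) = 2.1688
t = (50.810−43.625)/2.1688 = 3.3127
df = 35

test statistic = 3.313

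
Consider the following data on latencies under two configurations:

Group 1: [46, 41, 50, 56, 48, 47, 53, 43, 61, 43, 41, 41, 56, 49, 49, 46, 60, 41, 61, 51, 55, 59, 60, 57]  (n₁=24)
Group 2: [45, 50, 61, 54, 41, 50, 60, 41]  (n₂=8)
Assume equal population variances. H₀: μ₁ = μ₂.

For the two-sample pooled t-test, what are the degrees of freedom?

df = n₁ + n₂ − 2 = 24 + 8 − 2 = 30

degrees of freedom = 30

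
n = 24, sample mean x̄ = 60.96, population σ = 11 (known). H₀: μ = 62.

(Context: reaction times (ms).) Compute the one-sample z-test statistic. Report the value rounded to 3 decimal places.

SE = σ/√n = 11/√24 = 2.2454
z = (x̄−μ₀)/SE = (60.96−62)/2.2454 = -0.4632

test statistic = -0.463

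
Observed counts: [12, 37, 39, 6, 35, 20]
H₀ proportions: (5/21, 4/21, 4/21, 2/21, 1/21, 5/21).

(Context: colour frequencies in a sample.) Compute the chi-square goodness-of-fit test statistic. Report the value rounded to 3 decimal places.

n = 149; E_i = n·p_i = [35.48, 28.38, 28.38, 14.19, 7.10, 35.48]
χ² = (12−35.48)²/35.48 + (37−28.38)²/28.38 + (39−28.38)²/28.38 + (6−14.19)²/14.19 + (35−7.10)²/7.10 + (20−35.48)²/35.48 = 143.3510
df = 5

test statistic = 143.351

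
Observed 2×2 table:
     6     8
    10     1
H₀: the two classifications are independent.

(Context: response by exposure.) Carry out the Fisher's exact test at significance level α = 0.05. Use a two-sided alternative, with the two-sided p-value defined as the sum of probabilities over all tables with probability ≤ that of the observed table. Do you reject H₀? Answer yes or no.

reject H₀: yes

Margins: r₁=14, r₂=11, c₁=16, c₂=9, n=25
p_obs = C(14,6)·C(11,10)/C(25,16); sum pmf over tables with pmf ≤ p_obs
p-value (two-sided) = 0.03301
At α=0.05: p < α → reject H₀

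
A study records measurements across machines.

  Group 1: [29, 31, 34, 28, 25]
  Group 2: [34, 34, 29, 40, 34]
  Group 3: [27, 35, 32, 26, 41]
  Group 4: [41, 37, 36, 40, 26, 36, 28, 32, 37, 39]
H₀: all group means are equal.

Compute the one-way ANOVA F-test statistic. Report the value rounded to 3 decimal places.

test statistic = 1.773

Group means [29.40, 34.20, 32.20, 35.20], grand mean 33.240
SSB = Σnᵢ(x̄ᵢ−x̄)² = 122.160; SSW = ΣΣ(x−x̄ᵢ)² = 482.400
MSB = 122.160/3 = 40.7200; MSW = 482.400/21 = 22.9714
F = MSB/MSW = 1.7726
df = (3, 21)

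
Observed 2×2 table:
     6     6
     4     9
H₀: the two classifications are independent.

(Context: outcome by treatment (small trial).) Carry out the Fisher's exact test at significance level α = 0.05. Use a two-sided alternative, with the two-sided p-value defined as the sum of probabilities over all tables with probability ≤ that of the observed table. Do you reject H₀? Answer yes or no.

reject H₀: no

Margins: r₁=12, r₂=13, c₁=10, c₂=15, n=25
p_obs = C(12,6)·C(13,4)/C(25,10); sum pmf over tables with pmf ≤ p_obs
p-value (two-sided) = 0.42831
At α=0.05: p ≥ α → fail to reject H₀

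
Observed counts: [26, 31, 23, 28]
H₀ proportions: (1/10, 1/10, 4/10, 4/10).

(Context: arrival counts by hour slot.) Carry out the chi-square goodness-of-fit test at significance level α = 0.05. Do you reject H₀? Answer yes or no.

n = 108; E_i = n·p_i = [10.80, 10.80, 43.20, 43.20]
χ² = (26−10.80)²/10.80 + (31−10.80)²/10.80 + (23−43.20)²/43.20 + (28−43.20)²/43.20 = 73.9676
df = 3
p-value (upper-tail) = 0.00000
At α=0.05: p < α → reject H₀

reject H₀: yes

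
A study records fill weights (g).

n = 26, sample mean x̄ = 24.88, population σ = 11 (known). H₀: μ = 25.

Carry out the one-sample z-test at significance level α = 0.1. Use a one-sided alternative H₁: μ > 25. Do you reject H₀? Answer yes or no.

reject H₀: no

SE = σ/√n = 11/√26 = 2.1573
z = (x̄−μ₀)/SE = (24.88−25)/2.1573 = -0.0556
p-value (one-sided, H₁ greater) = 0.52218
At α=0.1: p ≥ α → fail to reject H₀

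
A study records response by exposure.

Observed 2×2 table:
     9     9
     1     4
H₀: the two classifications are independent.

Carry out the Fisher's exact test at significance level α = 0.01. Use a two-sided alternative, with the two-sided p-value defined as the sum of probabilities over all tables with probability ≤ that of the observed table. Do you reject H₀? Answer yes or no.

reject H₀: no

Margins: r₁=18, r₂=5, c₁=10, c₂=13, n=23
p_obs = C(18,9)·C(5,1)/C(23,10); sum pmf over tables with pmf ≤ p_obs
p-value (two-sided) = 0.33936
At α=0.01: p ≥ α → fail to reject H₀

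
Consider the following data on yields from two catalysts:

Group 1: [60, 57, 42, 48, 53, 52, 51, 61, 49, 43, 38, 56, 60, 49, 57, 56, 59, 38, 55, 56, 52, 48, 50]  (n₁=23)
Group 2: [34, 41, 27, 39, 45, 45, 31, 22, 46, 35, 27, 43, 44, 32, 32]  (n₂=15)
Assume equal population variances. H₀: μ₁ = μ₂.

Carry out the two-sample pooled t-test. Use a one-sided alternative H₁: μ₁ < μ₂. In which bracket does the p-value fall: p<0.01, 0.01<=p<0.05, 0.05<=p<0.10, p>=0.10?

p-value bracket: p>=0.10

x̄₁=51.739, s₁=6.716, n₁=23
x̄₂=36.200, s₂=7.692, n₂=15
s_p² = [22·6.716² + 14·7.692²]/36 = 50.5787
SE = √(s_p²·(1/23+1/15)) = 2.3603
t = (51.739−36.200)/2.3603 = 6.5836
df = 36
p-value (one-sided, H₁ less) = 1.00000
→ bracket: p>=0.10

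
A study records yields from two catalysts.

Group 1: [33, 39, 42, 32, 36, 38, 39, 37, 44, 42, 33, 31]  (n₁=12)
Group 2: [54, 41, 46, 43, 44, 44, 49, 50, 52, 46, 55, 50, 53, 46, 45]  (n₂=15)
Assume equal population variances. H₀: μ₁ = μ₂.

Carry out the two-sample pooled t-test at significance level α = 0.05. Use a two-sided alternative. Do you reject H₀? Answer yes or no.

reject H₀: yes

x̄₁=37.167, s₁=4.282, n₁=12
x̄₂=47.867, s₂=4.324, n₂=15
s_p² = [11·4.282² + 14·4.324²]/25 = 18.5360
SE = √(s_p²·(1/12+1/15)) = 1.6675
t = (37.167−47.867)/1.6675 = -6.4170
df = 25
p-value (two-sided) = 0.00000
At α=0.05: p < α → reject H₀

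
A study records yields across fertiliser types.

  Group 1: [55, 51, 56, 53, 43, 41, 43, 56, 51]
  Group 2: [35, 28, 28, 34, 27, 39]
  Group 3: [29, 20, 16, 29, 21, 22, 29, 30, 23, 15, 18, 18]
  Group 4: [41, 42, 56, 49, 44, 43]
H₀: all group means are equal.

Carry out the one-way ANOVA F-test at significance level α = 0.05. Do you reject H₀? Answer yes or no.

reject H₀: yes

Group means [49.89, 31.83, 22.50, 45.83], grand mean 35.909
SSB = Σnᵢ(x̄ᵢ−x̄)² = 4607.172; SSW = ΣΣ(x−x̄ᵢ)² = 899.556
MSB = 4607.172/3 = 1535.7239; MSW = 899.556/29 = 31.0192
F = MSB/MSW = 49.5089
df = (3, 29)
p-value (upper-tail) = 0.00000
At α=0.05: p < α → reject H₀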